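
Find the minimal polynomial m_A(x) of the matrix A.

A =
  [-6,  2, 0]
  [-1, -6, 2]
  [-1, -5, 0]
x^3 + 12*x^2 + 48*x + 64

The characteristic polynomial is χ_A(x) = (x + 4)^3, so the eigenvalues are known. The minimal polynomial is
  m_A(x) = Π_λ (x − λ)^{k_λ}
where k_λ is the size of the *largest* Jordan block for λ (equivalently, the smallest k with (A − λI)^k v = 0 for every generalised eigenvector v of λ).

  λ = -4: largest Jordan block has size 3, contributing (x + 4)^3

So m_A(x) = (x + 4)^3 = x^3 + 12*x^2 + 48*x + 64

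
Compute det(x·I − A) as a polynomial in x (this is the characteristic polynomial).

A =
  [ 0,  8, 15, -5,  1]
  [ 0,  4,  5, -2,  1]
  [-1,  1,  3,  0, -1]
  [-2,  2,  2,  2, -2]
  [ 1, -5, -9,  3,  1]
x^5 - 10*x^4 + 40*x^3 - 80*x^2 + 80*x - 32

Expanding det(x·I − A) (e.g. by cofactor expansion or by noting that A is similar to its Jordan form J, which has the same characteristic polynomial as A) gives
  χ_A(x) = x^5 - 10*x^4 + 40*x^3 - 80*x^2 + 80*x - 32
which factors as (x - 2)^5. The eigenvalues (with algebraic multiplicities) are λ = 2 with multiplicity 5.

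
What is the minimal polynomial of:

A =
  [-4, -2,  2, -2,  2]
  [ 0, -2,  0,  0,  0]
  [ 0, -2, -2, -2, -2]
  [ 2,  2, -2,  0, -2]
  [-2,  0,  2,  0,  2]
x^2 + 2*x

The characteristic polynomial is χ_A(x) = x^2*(x + 2)^3, so the eigenvalues are known. The minimal polynomial is
  m_A(x) = Π_λ (x − λ)^{k_λ}
where k_λ is the size of the *largest* Jordan block for λ (equivalently, the smallest k with (A − λI)^k v = 0 for every generalised eigenvector v of λ).

  λ = -2: largest Jordan block has size 1, contributing (x + 2)
  λ = 0: largest Jordan block has size 1, contributing (x − 0)

So m_A(x) = x*(x + 2) = x^2 + 2*x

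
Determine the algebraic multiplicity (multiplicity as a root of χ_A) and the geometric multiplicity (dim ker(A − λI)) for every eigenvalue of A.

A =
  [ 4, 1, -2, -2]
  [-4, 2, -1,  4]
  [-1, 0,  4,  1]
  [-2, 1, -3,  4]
λ = 2: alg = 2, geom = 1; λ = 5: alg = 2, geom = 1

Step 1 — factor the characteristic polynomial to read off the algebraic multiplicities:
  χ_A(x) = (x - 5)^2*(x - 2)^2

Step 2 — compute geometric multiplicities via the rank-nullity identity g(λ) = n − rank(A − λI):
  rank(A − (2)·I) = 3, so dim ker(A − (2)·I) = n − 3 = 1
  rank(A − (5)·I) = 3, so dim ker(A − (5)·I) = n − 3 = 1

Summary:
  λ = 2: algebraic multiplicity = 2, geometric multiplicity = 1
  λ = 5: algebraic multiplicity = 2, geometric multiplicity = 1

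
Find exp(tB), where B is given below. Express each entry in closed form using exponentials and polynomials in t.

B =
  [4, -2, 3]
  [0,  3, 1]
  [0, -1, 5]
e^{tB} =
  [exp(4*t), -t^2*exp(4*t)/2 - 2*t*exp(4*t), t^2*exp(4*t)/2 + 3*t*exp(4*t)]
  [0, -t*exp(4*t) + exp(4*t), t*exp(4*t)]
  [0, -t*exp(4*t), t*exp(4*t) + exp(4*t)]

Strategy: write B = P · J · P⁻¹ where J is a Jordan canonical form, so e^{tB} = P · e^{tJ} · P⁻¹, and e^{tJ} can be computed block-by-block.

B has Jordan form
J =
  [4, 1, 0]
  [0, 4, 1]
  [0, 0, 4]
(up to reordering of blocks).

Per-block formulas:
  For a 3×3 Jordan block J_3(4): exp(t · J_3(4)) = e^(4t)·(I + t·N + (t^2/2)·N^2), where N is the 3×3 nilpotent shift.

After assembling e^{tJ} and conjugating by P, we get:

e^{tB} =
  [exp(4*t), -t^2*exp(4*t)/2 - 2*t*exp(4*t), t^2*exp(4*t)/2 + 3*t*exp(4*t)]
  [0, -t*exp(4*t) + exp(4*t), t*exp(4*t)]
  [0, -t*exp(4*t), t*exp(4*t) + exp(4*t)]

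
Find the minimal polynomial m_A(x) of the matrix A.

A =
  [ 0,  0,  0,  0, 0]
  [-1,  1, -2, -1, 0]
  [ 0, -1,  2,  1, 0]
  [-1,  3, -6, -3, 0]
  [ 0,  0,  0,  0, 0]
x^2

The characteristic polynomial is χ_A(x) = x^5, so the eigenvalues are known. The minimal polynomial is
  m_A(x) = Π_λ (x − λ)^{k_λ}
where k_λ is the size of the *largest* Jordan block for λ (equivalently, the smallest k with (A − λI)^k v = 0 for every generalised eigenvector v of λ).

  λ = 0: largest Jordan block has size 2, contributing (x − 0)^2

So m_A(x) = x^2 = x^2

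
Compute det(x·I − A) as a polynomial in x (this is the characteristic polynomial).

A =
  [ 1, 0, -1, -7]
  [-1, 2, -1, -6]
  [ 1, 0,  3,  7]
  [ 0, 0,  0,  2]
x^4 - 8*x^3 + 24*x^2 - 32*x + 16

Expanding det(x·I − A) (e.g. by cofactor expansion or by noting that A is similar to its Jordan form J, which has the same characteristic polynomial as A) gives
  χ_A(x) = x^4 - 8*x^3 + 24*x^2 - 32*x + 16
which factors as (x - 2)^4. The eigenvalues (with algebraic multiplicities) are λ = 2 with multiplicity 4.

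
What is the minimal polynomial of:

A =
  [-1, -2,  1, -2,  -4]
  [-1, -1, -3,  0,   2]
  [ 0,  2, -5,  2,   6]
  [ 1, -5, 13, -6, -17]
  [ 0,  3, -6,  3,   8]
x^3 + 3*x^2 + 3*x + 1

The characteristic polynomial is χ_A(x) = (x + 1)^5, so the eigenvalues are known. The minimal polynomial is
  m_A(x) = Π_λ (x − λ)^{k_λ}
where k_λ is the size of the *largest* Jordan block for λ (equivalently, the smallest k with (A − λI)^k v = 0 for every generalised eigenvector v of λ).

  λ = -1: largest Jordan block has size 3, contributing (x + 1)^3

So m_A(x) = (x + 1)^3 = x^3 + 3*x^2 + 3*x + 1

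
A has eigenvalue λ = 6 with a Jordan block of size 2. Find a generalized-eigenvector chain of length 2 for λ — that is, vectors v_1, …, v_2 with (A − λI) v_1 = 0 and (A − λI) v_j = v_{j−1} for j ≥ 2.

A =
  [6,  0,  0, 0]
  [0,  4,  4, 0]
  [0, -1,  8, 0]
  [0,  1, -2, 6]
A Jordan chain for λ = 6 of length 2:
v_1 = (0, -2, -1, 1)ᵀ
v_2 = (0, 1, 0, 0)ᵀ

Let N = A − (6)·I. We want v_2 with N^2 v_2 = 0 but N^1 v_2 ≠ 0; then v_{j-1} := N · v_j for j = 2, …, 2.

Pick v_2 = (0, 1, 0, 0)ᵀ.
Then v_1 = N · v_2 = (0, -2, -1, 1)ᵀ.

Sanity check: (A − (6)·I) v_1 = (0, 0, 0, 0)ᵀ = 0. ✓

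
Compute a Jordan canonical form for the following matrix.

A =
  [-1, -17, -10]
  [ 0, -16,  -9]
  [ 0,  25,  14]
J_3(-1)

The characteristic polynomial is
  det(x·I − A) = x^3 + 3*x^2 + 3*x + 1 = (x + 1)^3

Eigenvalues and multiplicities (the geometric multiplicity of λ is n − rank(A − λI), which equals the number of Jordan blocks for λ):
  λ = -1: algebraic multiplicity = 3, geometric multiplicity = 1

Determining the block sizes for each eigenvalue:
  λ = -1: one block (gm = 1), so the single block has size am = 3 → block sizes [3]

Assembling the blocks gives a Jordan form
J =
  [-1,  1,  0]
  [ 0, -1,  1]
  [ 0,  0, -1]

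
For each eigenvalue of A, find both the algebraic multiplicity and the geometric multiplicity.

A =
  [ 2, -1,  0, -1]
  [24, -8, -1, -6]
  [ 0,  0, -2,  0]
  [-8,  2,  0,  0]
λ = -2: alg = 4, geom = 2

Step 1 — factor the characteristic polynomial to read off the algebraic multiplicities:
  χ_A(x) = (x + 2)^4

Step 2 — compute geometric multiplicities via the rank-nullity identity g(λ) = n − rank(A − λI):
  rank(A − (-2)·I) = 2, so dim ker(A − (-2)·I) = n − 2 = 2

Summary:
  λ = -2: algebraic multiplicity = 4, geometric multiplicity = 2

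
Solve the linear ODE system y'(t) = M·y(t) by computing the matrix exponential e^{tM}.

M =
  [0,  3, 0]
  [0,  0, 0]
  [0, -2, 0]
e^{tM} =
  [1, 3*t, 0]
  [0, 1, 0]
  [0, -2*t, 1]

Strategy: write M = P · J · P⁻¹ where J is a Jordan canonical form, so e^{tM} = P · e^{tJ} · P⁻¹, and e^{tJ} can be computed block-by-block.

M has Jordan form
J =
  [0, 1, 0]
  [0, 0, 0]
  [0, 0, 0]
(up to reordering of blocks).

Per-block formulas:
  For a 2×2 Jordan block J_2(0): exp(t · J_2(0)) = e^(0t)·(I + t·N), where N is the 2×2 nilpotent shift.
  For a 1×1 block at λ = 0: exp(t · [0]) = [e^(0t)].

After assembling e^{tJ} and conjugating by P, we get:

e^{tM} =
  [1, 3*t, 0]
  [0, 1, 0]
  [0, -2*t, 1]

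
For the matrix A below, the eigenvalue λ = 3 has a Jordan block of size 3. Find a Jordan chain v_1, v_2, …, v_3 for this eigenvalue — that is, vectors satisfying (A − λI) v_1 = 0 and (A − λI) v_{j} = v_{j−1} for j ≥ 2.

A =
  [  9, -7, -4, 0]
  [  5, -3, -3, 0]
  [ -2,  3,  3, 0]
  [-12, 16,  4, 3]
A Jordan chain for λ = 3 of length 3:
v_1 = (9, 6, 3, 0)ᵀ
v_2 = (6, 5, -2, -12)ᵀ
v_3 = (1, 0, 0, 0)ᵀ

Let N = A − (3)·I. We want v_3 with N^3 v_3 = 0 but N^2 v_3 ≠ 0; then v_{j-1} := N · v_j for j = 3, …, 2.

Pick v_3 = (1, 0, 0, 0)ᵀ.
Then v_2 = N · v_3 = (6, 5, -2, -12)ᵀ.
Then v_1 = N · v_2 = (9, 6, 3, 0)ᵀ.

Sanity check: (A − (3)·I) v_1 = (0, 0, 0, 0)ᵀ = 0. ✓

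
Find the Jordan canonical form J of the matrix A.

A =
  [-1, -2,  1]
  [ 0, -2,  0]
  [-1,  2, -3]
J_2(-2) ⊕ J_1(-2)

The characteristic polynomial is
  det(x·I − A) = x^3 + 6*x^2 + 12*x + 8 = (x + 2)^3

Eigenvalues and multiplicities (the geometric multiplicity of λ is n − rank(A − λI), which equals the number of Jordan blocks for λ):
  λ = -2: algebraic multiplicity = 3, geometric multiplicity = 2

Determining the block sizes for each eigenvalue:
  λ = -2: 2 blocks summing to 3 forces exactly one block of size 2 and the rest size 1 → block sizes [2, 1]

Assembling the blocks gives a Jordan form
J =
  [-2,  1,  0]
  [ 0, -2,  0]
  [ 0,  0, -2]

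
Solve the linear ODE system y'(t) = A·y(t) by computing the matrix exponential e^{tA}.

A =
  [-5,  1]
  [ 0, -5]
e^{tA} =
  [exp(-5*t), t*exp(-5*t)]
  [0, exp(-5*t)]

Strategy: write A = P · J · P⁻¹ where J is a Jordan canonical form, so e^{tA} = P · e^{tJ} · P⁻¹, and e^{tJ} can be computed block-by-block.

A has Jordan form
J =
  [-5,  1]
  [ 0, -5]
(up to reordering of blocks).

Per-block formulas:
  For a 2×2 Jordan block J_2(-5): exp(t · J_2(-5)) = e^(-5t)·(I + t·N), where N is the 2×2 nilpotent shift.

After assembling e^{tJ} and conjugating by P, we get:

e^{tA} =
  [exp(-5*t), t*exp(-5*t)]
  [0, exp(-5*t)]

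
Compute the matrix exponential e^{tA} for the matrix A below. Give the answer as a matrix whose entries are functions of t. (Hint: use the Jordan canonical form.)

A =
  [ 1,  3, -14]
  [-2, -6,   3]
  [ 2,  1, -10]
e^{tA} =
  [t^2*exp(-5*t) + 6*t*exp(-5*t) + exp(-5*t), t^2*exp(-5*t)/2 + 3*t*exp(-5*t), -5*t^2*exp(-5*t)/2 - 14*t*exp(-5*t)]
  [-2*t^2*exp(-5*t) - 2*t*exp(-5*t), -t^2*exp(-5*t) - t*exp(-5*t) + exp(-5*t), 5*t^2*exp(-5*t) + 3*t*exp(-5*t)]
  [2*t*exp(-5*t), t*exp(-5*t), -5*t*exp(-5*t) + exp(-5*t)]

Strategy: write A = P · J · P⁻¹ where J is a Jordan canonical form, so e^{tA} = P · e^{tJ} · P⁻¹, and e^{tJ} can be computed block-by-block.

A has Jordan form
J =
  [-5,  1,  0]
  [ 0, -5,  1]
  [ 0,  0, -5]
(up to reordering of blocks).

Per-block formulas:
  For a 3×3 Jordan block J_3(-5): exp(t · J_3(-5)) = e^(-5t)·(I + t·N + (t^2/2)·N^2), where N is the 3×3 nilpotent shift.

After assembling e^{tJ} and conjugating by P, we get:

e^{tA} =
  [t^2*exp(-5*t) + 6*t*exp(-5*t) + exp(-5*t), t^2*exp(-5*t)/2 + 3*t*exp(-5*t), -5*t^2*exp(-5*t)/2 - 14*t*exp(-5*t)]
  [-2*t^2*exp(-5*t) - 2*t*exp(-5*t), -t^2*exp(-5*t) - t*exp(-5*t) + exp(-5*t), 5*t^2*exp(-5*t) + 3*t*exp(-5*t)]
  [2*t*exp(-5*t), t*exp(-5*t), -5*t*exp(-5*t) + exp(-5*t)]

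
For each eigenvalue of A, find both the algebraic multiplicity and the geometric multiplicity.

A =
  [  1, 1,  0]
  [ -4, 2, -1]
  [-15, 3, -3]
λ = 0: alg = 3, geom = 1

Step 1 — factor the characteristic polynomial to read off the algebraic multiplicities:
  χ_A(x) = x^3

Step 2 — compute geometric multiplicities via the rank-nullity identity g(λ) = n − rank(A − λI):
  rank(A − (0)·I) = 2, so dim ker(A − (0)·I) = n − 2 = 1

Summary:
  λ = 0: algebraic multiplicity = 3, geometric multiplicity = 1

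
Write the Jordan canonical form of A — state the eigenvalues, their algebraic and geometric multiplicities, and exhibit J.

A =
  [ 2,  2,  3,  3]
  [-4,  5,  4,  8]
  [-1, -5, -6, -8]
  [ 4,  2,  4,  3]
J_3(1) ⊕ J_1(1)

The characteristic polynomial is
  det(x·I − A) = x^4 - 4*x^3 + 6*x^2 - 4*x + 1 = (x - 1)^4

Eigenvalues and multiplicities (the geometric multiplicity of λ is n − rank(A − λI), which equals the number of Jordan blocks for λ):
  λ = 1: algebraic multiplicity = 4, geometric multiplicity = 2

Determining the block sizes for each eigenvalue:
  λ = 1: with am = 4 and gm = 2, the partition is not yet determined (e.g. several partitions of 4 into 2 parts exist). Let N = A − (1)·I. Computing rank(N^1) = 2, rank(N^2) = 1, rank(N^3) = 0; the number of blocks of size ≥ j is rank(N^{j−1}) − rank(N^j), giving [2, 1, 1]. So we have 1 block(s) of size 3, 1 block(s) of size 1 → block sizes [3, 1]

Assembling the blocks gives a Jordan form
J =
  [1, 1, 0, 0]
  [0, 1, 1, 0]
  [0, 0, 1, 0]
  [0, 0, 0, 1]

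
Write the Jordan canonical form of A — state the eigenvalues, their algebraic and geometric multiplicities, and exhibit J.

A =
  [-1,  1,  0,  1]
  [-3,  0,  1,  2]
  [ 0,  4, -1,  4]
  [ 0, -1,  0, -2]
J_3(-1) ⊕ J_1(-1)

The characteristic polynomial is
  det(x·I − A) = x^4 + 4*x^3 + 6*x^2 + 4*x + 1 = (x + 1)^4

Eigenvalues and multiplicities (the geometric multiplicity of λ is n − rank(A − λI), which equals the number of Jordan blocks for λ):
  λ = -1: algebraic multiplicity = 4, geometric multiplicity = 2

Determining the block sizes for each eigenvalue:
  λ = -1: with am = 4 and gm = 2, the partition is not yet determined (e.g. several partitions of 4 into 2 parts exist). Let N = A − (-1)·I. Computing rank(N^1) = 2, rank(N^2) = 1, rank(N^3) = 0; the number of blocks of size ≥ j is rank(N^{j−1}) − rank(N^j), giving [2, 1, 1]. So we have 1 block(s) of size 3, 1 block(s) of size 1 → block sizes [3, 1]

Assembling the blocks gives a Jordan form
J =
  [-1,  1,  0,  0]
  [ 0, -1,  1,  0]
  [ 0,  0, -1,  0]
  [ 0,  0,  0, -1]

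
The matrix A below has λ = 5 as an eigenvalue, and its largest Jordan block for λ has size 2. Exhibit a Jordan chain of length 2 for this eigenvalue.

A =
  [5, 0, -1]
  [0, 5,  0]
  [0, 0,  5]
A Jordan chain for λ = 5 of length 2:
v_1 = (-1, 0, 0)ᵀ
v_2 = (0, 0, 1)ᵀ

Let N = A − (5)·I. We want v_2 with N^2 v_2 = 0 but N^1 v_2 ≠ 0; then v_{j-1} := N · v_j for j = 2, …, 2.

Pick v_2 = (0, 0, 1)ᵀ.
Then v_1 = N · v_2 = (-1, 0, 0)ᵀ.

Sanity check: (A − (5)·I) v_1 = (0, 0, 0)ᵀ = 0. ✓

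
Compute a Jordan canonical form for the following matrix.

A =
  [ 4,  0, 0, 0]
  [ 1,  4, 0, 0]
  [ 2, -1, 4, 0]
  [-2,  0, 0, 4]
J_3(4) ⊕ J_1(4)

The characteristic polynomial is
  det(x·I − A) = x^4 - 16*x^3 + 96*x^2 - 256*x + 256 = (x - 4)^4

Eigenvalues and multiplicities (the geometric multiplicity of λ is n − rank(A − λI), which equals the number of Jordan blocks for λ):
  λ = 4: algebraic multiplicity = 4, geometric multiplicity = 2

Determining the block sizes for each eigenvalue:
  λ = 4: with am = 4 and gm = 2, the partition is not yet determined (e.g. several partitions of 4 into 2 parts exist). Let N = A − (4)·I. Computing rank(N^1) = 2, rank(N^2) = 1, rank(N^3) = 0; the number of blocks of size ≥ j is rank(N^{j−1}) − rank(N^j), giving [2, 1, 1]. So we have 1 block(s) of size 3, 1 block(s) of size 1 → block sizes [3, 1]

Assembling the blocks gives a Jordan form
J =
  [4, 1, 0, 0]
  [0, 4, 1, 0]
  [0, 0, 4, 0]
  [0, 0, 0, 4]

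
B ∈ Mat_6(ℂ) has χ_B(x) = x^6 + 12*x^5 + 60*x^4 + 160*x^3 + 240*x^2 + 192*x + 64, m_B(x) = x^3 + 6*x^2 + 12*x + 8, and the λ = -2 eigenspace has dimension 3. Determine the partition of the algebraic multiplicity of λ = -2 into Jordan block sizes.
Block sizes for λ = -2: [3, 2, 1]

Step 1 — from the characteristic polynomial, algebraic multiplicity of λ = -2 is 6. From dim ker(B − (-2)·I) = 3, there are exactly 3 Jordan blocks for λ = -2.
Step 2 — from the minimal polynomial, the factor (x + 2)^3 tells us the largest block for λ = -2 has size 3.
Step 3 — with total size 6, 3 blocks, and largest block 3, the block sizes (in nonincreasing order) are [3, 2, 1].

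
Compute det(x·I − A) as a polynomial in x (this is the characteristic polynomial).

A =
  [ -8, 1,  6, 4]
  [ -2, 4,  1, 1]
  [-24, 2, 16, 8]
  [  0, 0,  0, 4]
x^4 - 16*x^3 + 96*x^2 - 256*x + 256

Expanding det(x·I − A) (e.g. by cofactor expansion or by noting that A is similar to its Jordan form J, which has the same characteristic polynomial as A) gives
  χ_A(x) = x^4 - 16*x^3 + 96*x^2 - 256*x + 256
which factors as (x - 4)^4. The eigenvalues (with algebraic multiplicities) are λ = 4 with multiplicity 4.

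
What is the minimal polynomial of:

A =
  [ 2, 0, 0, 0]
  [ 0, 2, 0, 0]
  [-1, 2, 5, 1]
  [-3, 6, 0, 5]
x^3 - 12*x^2 + 45*x - 50

The characteristic polynomial is χ_A(x) = (x - 5)^2*(x - 2)^2, so the eigenvalues are known. The minimal polynomial is
  m_A(x) = Π_λ (x − λ)^{k_λ}
where k_λ is the size of the *largest* Jordan block for λ (equivalently, the smallest k with (A − λI)^k v = 0 for every generalised eigenvector v of λ).

  λ = 2: largest Jordan block has size 1, contributing (x − 2)
  λ = 5: largest Jordan block has size 2, contributing (x − 5)^2

So m_A(x) = (x - 5)^2*(x - 2) = x^3 - 12*x^2 + 45*x - 50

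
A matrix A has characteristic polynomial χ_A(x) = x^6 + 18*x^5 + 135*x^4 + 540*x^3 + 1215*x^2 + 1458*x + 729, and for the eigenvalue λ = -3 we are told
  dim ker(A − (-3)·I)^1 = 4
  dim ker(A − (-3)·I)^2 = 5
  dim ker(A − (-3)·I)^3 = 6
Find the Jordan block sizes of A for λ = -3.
Block sizes for λ = -3: [3, 1, 1, 1]

From the dimensions of kernels of powers, the number of Jordan blocks of size at least j is d_j − d_{j−1} where d_j = dim ker(N^j) (with d_0 = 0). Computing the differences gives [4, 1, 1].
The number of blocks of size exactly k is (#blocks of size ≥ k) − (#blocks of size ≥ k + 1), so the partition is: 3 block(s) of size 1, 1 block(s) of size 3.
In nonincreasing order the block sizes are [3, 1, 1, 1].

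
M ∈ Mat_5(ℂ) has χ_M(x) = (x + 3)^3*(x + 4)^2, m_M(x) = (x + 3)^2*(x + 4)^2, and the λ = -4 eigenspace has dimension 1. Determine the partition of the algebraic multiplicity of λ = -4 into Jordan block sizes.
Block sizes for λ = -4: [2]

Step 1 — from the characteristic polynomial, algebraic multiplicity of λ = -4 is 2. From dim ker(M − (-4)·I) = 1, there are exactly 1 Jordan blocks for λ = -4.
Step 2 — from the minimal polynomial, the factor (x + 4)^2 tells us the largest block for λ = -4 has size 2.
Step 3 — with total size 2, 1 blocks, and largest block 2, the block sizes (in nonincreasing order) are [2].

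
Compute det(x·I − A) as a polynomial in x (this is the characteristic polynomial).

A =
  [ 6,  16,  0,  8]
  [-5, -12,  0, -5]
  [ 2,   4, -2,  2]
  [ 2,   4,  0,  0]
x^4 + 8*x^3 + 24*x^2 + 32*x + 16

Expanding det(x·I − A) (e.g. by cofactor expansion or by noting that A is similar to its Jordan form J, which has the same characteristic polynomial as A) gives
  χ_A(x) = x^4 + 8*x^3 + 24*x^2 + 32*x + 16
which factors as (x + 2)^4. The eigenvalues (with algebraic multiplicities) are λ = -2 with multiplicity 4.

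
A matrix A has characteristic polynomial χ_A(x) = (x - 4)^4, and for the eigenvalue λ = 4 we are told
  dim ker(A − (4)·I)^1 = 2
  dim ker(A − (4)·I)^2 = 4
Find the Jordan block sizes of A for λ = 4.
Block sizes for λ = 4: [2, 2]

From the dimensions of kernels of powers, the number of Jordan blocks of size at least j is d_j − d_{j−1} where d_j = dim ker(N^j) (with d_0 = 0). Computing the differences gives [2, 2].
The number of blocks of size exactly k is (#blocks of size ≥ k) − (#blocks of size ≥ k + 1), so the partition is: 2 block(s) of size 2.
In nonincreasing order the block sizes are [2, 2].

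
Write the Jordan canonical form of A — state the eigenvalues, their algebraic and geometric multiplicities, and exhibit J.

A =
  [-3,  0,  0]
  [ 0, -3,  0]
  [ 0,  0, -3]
J_1(-3) ⊕ J_1(-3) ⊕ J_1(-3)

The characteristic polynomial is
  det(x·I − A) = x^3 + 9*x^2 + 27*x + 27 = (x + 3)^3

Eigenvalues and multiplicities (the geometric multiplicity of λ is n − rank(A − λI), which equals the number of Jordan blocks for λ):
  λ = -3: algebraic multiplicity = 3, geometric multiplicity = 3

Determining the block sizes for each eigenvalue:
  λ = -3: gm = am = 3, so every block has size 1 → block sizes [1, 1, 1]

Assembling the blocks gives a Jordan form
J =
  [-3,  0,  0]
  [ 0, -3,  0]
  [ 0,  0, -3]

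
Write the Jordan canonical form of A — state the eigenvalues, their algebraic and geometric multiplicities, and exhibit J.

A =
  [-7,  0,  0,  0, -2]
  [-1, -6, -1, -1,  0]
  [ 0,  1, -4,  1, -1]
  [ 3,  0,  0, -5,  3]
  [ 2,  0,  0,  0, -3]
J_2(-5) ⊕ J_2(-5) ⊕ J_1(-5)

The characteristic polynomial is
  det(x·I − A) = x^5 + 25*x^4 + 250*x^3 + 1250*x^2 + 3125*x + 3125 = (x + 5)^5

Eigenvalues and multiplicities (the geometric multiplicity of λ is n − rank(A − λI), which equals the number of Jordan blocks for λ):
  λ = -5: algebraic multiplicity = 5, geometric multiplicity = 3

Determining the block sizes for each eigenvalue:
  λ = -5: with am = 5 and gm = 3, the partition is not yet determined (e.g. several partitions of 5 into 3 parts exist). Let N = A − (-5)·I. Computing rank(N^1) = 2, rank(N^2) = 0; the number of blocks of size ≥ j is rank(N^{j−1}) − rank(N^j), giving [3, 2]. So we have 2 block(s) of size 2, 1 block(s) of size 1 → block sizes [2, 2, 1]

Assembling the blocks gives a Jordan form
J =
  [-5,  1,  0,  0,  0]
  [ 0, -5,  0,  0,  0]
  [ 0,  0, -5,  1,  0]
  [ 0,  0,  0, -5,  0]
  [ 0,  0,  0,  0, -5]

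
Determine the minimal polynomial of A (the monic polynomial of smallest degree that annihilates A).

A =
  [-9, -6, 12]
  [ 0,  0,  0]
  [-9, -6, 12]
x^2 - 3*x

The characteristic polynomial is χ_A(x) = x^2*(x - 3), so the eigenvalues are known. The minimal polynomial is
  m_A(x) = Π_λ (x − λ)^{k_λ}
where k_λ is the size of the *largest* Jordan block for λ (equivalently, the smallest k with (A − λI)^k v = 0 for every generalised eigenvector v of λ).

  λ = 0: largest Jordan block has size 1, contributing (x − 0)
  λ = 3: largest Jordan block has size 1, contributing (x − 3)

So m_A(x) = x*(x - 3) = x^2 - 3*x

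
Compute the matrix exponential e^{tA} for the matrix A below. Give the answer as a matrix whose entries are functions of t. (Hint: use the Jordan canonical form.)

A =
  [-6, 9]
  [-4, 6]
e^{tA} =
  [1 - 6*t, 9*t]
  [-4*t, 6*t + 1]

Strategy: write A = P · J · P⁻¹ where J is a Jordan canonical form, so e^{tA} = P · e^{tJ} · P⁻¹, and e^{tJ} can be computed block-by-block.

A has Jordan form
J =
  [0, 1]
  [0, 0]
(up to reordering of blocks).

Per-block formulas:
  For a 2×2 Jordan block J_2(0): exp(t · J_2(0)) = e^(0t)·(I + t·N), where N is the 2×2 nilpotent shift.

After assembling e^{tJ} and conjugating by P, we get:

e^{tA} =
  [1 - 6*t, 9*t]
  [-4*t, 6*t + 1]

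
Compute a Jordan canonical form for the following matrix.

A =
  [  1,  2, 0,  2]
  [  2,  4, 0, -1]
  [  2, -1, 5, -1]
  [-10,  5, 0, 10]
J_2(5) ⊕ J_1(5) ⊕ J_1(5)

The characteristic polynomial is
  det(x·I − A) = x^4 - 20*x^3 + 150*x^2 - 500*x + 625 = (x - 5)^4

Eigenvalues and multiplicities (the geometric multiplicity of λ is n − rank(A − λI), which equals the number of Jordan blocks for λ):
  λ = 5: algebraic multiplicity = 4, geometric multiplicity = 3

Determining the block sizes for each eigenvalue:
  λ = 5: 3 blocks summing to 4 forces exactly one block of size 2 and the rest size 1 → block sizes [2, 1, 1]

Assembling the blocks gives a Jordan form
J =
  [5, 1, 0, 0]
  [0, 5, 0, 0]
  [0, 0, 5, 0]
  [0, 0, 0, 5]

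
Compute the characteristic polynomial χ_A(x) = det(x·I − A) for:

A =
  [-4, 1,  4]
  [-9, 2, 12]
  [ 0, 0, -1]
x^3 + 3*x^2 + 3*x + 1

Expanding det(x·I − A) (e.g. by cofactor expansion or by noting that A is similar to its Jordan form J, which has the same characteristic polynomial as A) gives
  χ_A(x) = x^3 + 3*x^2 + 3*x + 1
which factors as (x + 1)^3. The eigenvalues (with algebraic multiplicities) are λ = -1 with multiplicity 3.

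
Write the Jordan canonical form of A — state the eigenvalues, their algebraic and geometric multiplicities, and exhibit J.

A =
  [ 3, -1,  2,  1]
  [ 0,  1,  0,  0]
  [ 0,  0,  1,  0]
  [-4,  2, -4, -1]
J_2(1) ⊕ J_1(1) ⊕ J_1(1)

The characteristic polynomial is
  det(x·I − A) = x^4 - 4*x^3 + 6*x^2 - 4*x + 1 = (x - 1)^4

Eigenvalues and multiplicities (the geometric multiplicity of λ is n − rank(A − λI), which equals the number of Jordan blocks for λ):
  λ = 1: algebraic multiplicity = 4, geometric multiplicity = 3

Determining the block sizes for each eigenvalue:
  λ = 1: 3 blocks summing to 4 forces exactly one block of size 2 and the rest size 1 → block sizes [2, 1, 1]

Assembling the blocks gives a Jordan form
J =
  [1, 1, 0, 0]
  [0, 1, 0, 0]
  [0, 0, 1, 0]
  [0, 0, 0, 1]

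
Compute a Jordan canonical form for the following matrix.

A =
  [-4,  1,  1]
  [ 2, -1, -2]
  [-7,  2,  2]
J_3(-1)

The characteristic polynomial is
  det(x·I − A) = x^3 + 3*x^2 + 3*x + 1 = (x + 1)^3

Eigenvalues and multiplicities (the geometric multiplicity of λ is n − rank(A − λI), which equals the number of Jordan blocks for λ):
  λ = -1: algebraic multiplicity = 3, geometric multiplicity = 1

Determining the block sizes for each eigenvalue:
  λ = -1: one block (gm = 1), so the single block has size am = 3 → block sizes [3]

Assembling the blocks gives a Jordan form
J =
  [-1,  1,  0]
  [ 0, -1,  1]
  [ 0,  0, -1]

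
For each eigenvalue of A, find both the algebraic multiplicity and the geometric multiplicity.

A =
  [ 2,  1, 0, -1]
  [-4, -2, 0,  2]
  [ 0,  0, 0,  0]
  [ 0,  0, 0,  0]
λ = 0: alg = 4, geom = 3

Step 1 — factor the characteristic polynomial to read off the algebraic multiplicities:
  χ_A(x) = x^4

Step 2 — compute geometric multiplicities via the rank-nullity identity g(λ) = n − rank(A − λI):
  rank(A − (0)·I) = 1, so dim ker(A − (0)·I) = n − 1 = 3

Summary:
  λ = 0: algebraic multiplicity = 4, geometric multiplicity = 3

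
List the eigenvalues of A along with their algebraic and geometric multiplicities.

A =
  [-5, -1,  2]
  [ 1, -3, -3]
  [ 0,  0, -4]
λ = -4: alg = 3, geom = 1

Step 1 — factor the characteristic polynomial to read off the algebraic multiplicities:
  χ_A(x) = (x + 4)^3

Step 2 — compute geometric multiplicities via the rank-nullity identity g(λ) = n − rank(A − λI):
  rank(A − (-4)·I) = 2, so dim ker(A − (-4)·I) = n − 2 = 1

Summary:
  λ = -4: algebraic multiplicity = 3, geometric multiplicity = 1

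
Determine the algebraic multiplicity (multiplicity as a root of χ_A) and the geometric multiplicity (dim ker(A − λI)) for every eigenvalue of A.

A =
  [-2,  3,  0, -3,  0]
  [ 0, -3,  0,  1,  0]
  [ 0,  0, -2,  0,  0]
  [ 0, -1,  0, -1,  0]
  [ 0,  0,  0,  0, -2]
λ = -2: alg = 5, geom = 4

Step 1 — factor the characteristic polynomial to read off the algebraic multiplicities:
  χ_A(x) = (x + 2)^5

Step 2 — compute geometric multiplicities via the rank-nullity identity g(λ) = n − rank(A − λI):
  rank(A − (-2)·I) = 1, so dim ker(A − (-2)·I) = n − 1 = 4

Summary:
  λ = -2: algebraic multiplicity = 5, geometric multiplicity = 4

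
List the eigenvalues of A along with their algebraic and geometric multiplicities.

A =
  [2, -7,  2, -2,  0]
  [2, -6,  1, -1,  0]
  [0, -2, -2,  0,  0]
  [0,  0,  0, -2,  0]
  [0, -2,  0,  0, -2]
λ = -2: alg = 5, geom = 3

Step 1 — factor the characteristic polynomial to read off the algebraic multiplicities:
  χ_A(x) = (x + 2)^5

Step 2 — compute geometric multiplicities via the rank-nullity identity g(λ) = n − rank(A − λI):
  rank(A − (-2)·I) = 2, so dim ker(A − (-2)·I) = n − 2 = 3

Summary:
  λ = -2: algebraic multiplicity = 5, geometric multiplicity = 3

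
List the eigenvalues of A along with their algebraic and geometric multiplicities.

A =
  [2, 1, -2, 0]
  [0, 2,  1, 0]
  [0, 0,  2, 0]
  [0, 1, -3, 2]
λ = 2: alg = 4, geom = 2

Step 1 — factor the characteristic polynomial to read off the algebraic multiplicities:
  χ_A(x) = (x - 2)^4

Step 2 — compute geometric multiplicities via the rank-nullity identity g(λ) = n − rank(A − λI):
  rank(A − (2)·I) = 2, so dim ker(A − (2)·I) = n − 2 = 2

Summary:
  λ = 2: algebraic multiplicity = 4, geometric multiplicity = 2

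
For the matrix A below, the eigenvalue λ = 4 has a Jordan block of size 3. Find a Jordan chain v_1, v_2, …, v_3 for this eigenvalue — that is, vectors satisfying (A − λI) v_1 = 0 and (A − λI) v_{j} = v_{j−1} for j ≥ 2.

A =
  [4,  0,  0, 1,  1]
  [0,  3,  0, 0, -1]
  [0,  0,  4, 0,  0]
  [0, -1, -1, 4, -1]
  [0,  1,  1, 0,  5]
A Jordan chain for λ = 4 of length 3:
v_1 = (0, -1, 0, -1, 1)ᵀ
v_2 = (0, 0, 0, -1, 1)ᵀ
v_3 = (0, 0, 1, 0, 0)ᵀ

Let N = A − (4)·I. We want v_3 with N^3 v_3 = 0 but N^2 v_3 ≠ 0; then v_{j-1} := N · v_j for j = 3, …, 2.

Pick v_3 = (0, 0, 1, 0, 0)ᵀ.
Then v_2 = N · v_3 = (0, 0, 0, -1, 1)ᵀ.
Then v_1 = N · v_2 = (0, -1, 0, -1, 1)ᵀ.

Sanity check: (A − (4)·I) v_1 = (0, 0, 0, 0, 0)ᵀ = 0. ✓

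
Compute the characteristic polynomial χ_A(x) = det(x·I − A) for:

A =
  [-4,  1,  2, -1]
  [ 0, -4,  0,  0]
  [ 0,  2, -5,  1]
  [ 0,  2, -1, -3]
x^4 + 16*x^3 + 96*x^2 + 256*x + 256

Expanding det(x·I − A) (e.g. by cofactor expansion or by noting that A is similar to its Jordan form J, which has the same characteristic polynomial as A) gives
  χ_A(x) = x^4 + 16*x^3 + 96*x^2 + 256*x + 256
which factors as (x + 4)^4. The eigenvalues (with algebraic multiplicities) are λ = -4 with multiplicity 4.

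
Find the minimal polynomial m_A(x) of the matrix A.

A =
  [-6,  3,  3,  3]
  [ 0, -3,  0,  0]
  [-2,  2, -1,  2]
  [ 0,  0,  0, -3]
x^2 + 7*x + 12

The characteristic polynomial is χ_A(x) = (x + 3)^3*(x + 4), so the eigenvalues are known. The minimal polynomial is
  m_A(x) = Π_λ (x − λ)^{k_λ}
where k_λ is the size of the *largest* Jordan block for λ (equivalently, the smallest k with (A − λI)^k v = 0 for every generalised eigenvector v of λ).

  λ = -4: largest Jordan block has size 1, contributing (x + 4)
  λ = -3: largest Jordan block has size 1, contributing (x + 3)

So m_A(x) = (x + 3)*(x + 4) = x^2 + 7*x + 12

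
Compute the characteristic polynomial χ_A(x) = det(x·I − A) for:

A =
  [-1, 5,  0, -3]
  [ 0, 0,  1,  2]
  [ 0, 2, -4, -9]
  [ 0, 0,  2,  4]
x^4 + x^3

Expanding det(x·I − A) (e.g. by cofactor expansion or by noting that A is similar to its Jordan form J, which has the same characteristic polynomial as A) gives
  χ_A(x) = x^4 + x^3
which factors as x^3*(x + 1). The eigenvalues (with algebraic multiplicities) are λ = -1 with multiplicity 1, λ = 0 with multiplicity 3.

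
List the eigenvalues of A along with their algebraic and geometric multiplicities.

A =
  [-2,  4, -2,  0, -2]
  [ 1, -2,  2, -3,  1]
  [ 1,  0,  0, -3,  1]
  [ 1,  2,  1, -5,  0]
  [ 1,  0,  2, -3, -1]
λ = -2: alg = 5, geom = 3

Step 1 — factor the characteristic polynomial to read off the algebraic multiplicities:
  χ_A(x) = (x + 2)^5

Step 2 — compute geometric multiplicities via the rank-nullity identity g(λ) = n − rank(A − λI):
  rank(A − (-2)·I) = 2, so dim ker(A − (-2)·I) = n − 2 = 3

Summary:
  λ = -2: algebraic multiplicity = 5, geometric multiplicity = 3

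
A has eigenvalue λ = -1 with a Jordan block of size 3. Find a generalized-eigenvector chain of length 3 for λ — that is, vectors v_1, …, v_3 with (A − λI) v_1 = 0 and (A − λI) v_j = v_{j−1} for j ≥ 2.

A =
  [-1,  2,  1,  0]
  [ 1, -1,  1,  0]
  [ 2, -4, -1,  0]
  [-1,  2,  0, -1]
A Jordan chain for λ = -1 of length 3:
v_1 = (4, 2, -4, 2)ᵀ
v_2 = (0, 1, 2, -1)ᵀ
v_3 = (1, 0, 0, 0)ᵀ

Let N = A − (-1)·I. We want v_3 with N^3 v_3 = 0 but N^2 v_3 ≠ 0; then v_{j-1} := N · v_j for j = 3, …, 2.

Pick v_3 = (1, 0, 0, 0)ᵀ.
Then v_2 = N · v_3 = (0, 1, 2, -1)ᵀ.
Then v_1 = N · v_2 = (4, 2, -4, 2)ᵀ.

Sanity check: (A − (-1)·I) v_1 = (0, 0, 0, 0)ᵀ = 0. ✓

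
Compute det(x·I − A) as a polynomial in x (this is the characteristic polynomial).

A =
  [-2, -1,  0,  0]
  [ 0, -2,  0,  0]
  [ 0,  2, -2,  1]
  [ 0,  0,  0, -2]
x^4 + 8*x^3 + 24*x^2 + 32*x + 16

Expanding det(x·I − A) (e.g. by cofactor expansion or by noting that A is similar to its Jordan form J, which has the same characteristic polynomial as A) gives
  χ_A(x) = x^4 + 8*x^3 + 24*x^2 + 32*x + 16
which factors as (x + 2)^4. The eigenvalues (with algebraic multiplicities) are λ = -2 with multiplicity 4.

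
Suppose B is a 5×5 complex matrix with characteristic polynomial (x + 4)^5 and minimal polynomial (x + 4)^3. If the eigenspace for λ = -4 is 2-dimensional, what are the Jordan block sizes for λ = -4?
Block sizes for λ = -4: [3, 2]

Step 1 — from the characteristic polynomial, algebraic multiplicity of λ = -4 is 5. From dim ker(B − (-4)·I) = 2, there are exactly 2 Jordan blocks for λ = -4.
Step 2 — from the minimal polynomial, the factor (x + 4)^3 tells us the largest block for λ = -4 has size 3.
Step 3 — with total size 5, 2 blocks, and largest block 3, the block sizes (in nonincreasing order) are [3, 2].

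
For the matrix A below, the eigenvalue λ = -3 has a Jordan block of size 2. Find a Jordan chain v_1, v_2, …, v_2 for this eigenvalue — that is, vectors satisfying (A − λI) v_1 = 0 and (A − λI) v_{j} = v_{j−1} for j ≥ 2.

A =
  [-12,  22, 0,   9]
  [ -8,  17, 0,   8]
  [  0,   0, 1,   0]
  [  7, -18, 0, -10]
A Jordan chain for λ = -3 of length 2:
v_1 = (-1, 0, 0, -1)ᵀ
v_2 = (5, 2, 0, 0)ᵀ

Let N = A − (-3)·I. We want v_2 with N^2 v_2 = 0 but N^1 v_2 ≠ 0; then v_{j-1} := N · v_j for j = 2, …, 2.

Pick v_2 = (5, 2, 0, 0)ᵀ.
Then v_1 = N · v_2 = (-1, 0, 0, -1)ᵀ.

Sanity check: (A − (-3)·I) v_1 = (0, 0, 0, 0)ᵀ = 0. ✓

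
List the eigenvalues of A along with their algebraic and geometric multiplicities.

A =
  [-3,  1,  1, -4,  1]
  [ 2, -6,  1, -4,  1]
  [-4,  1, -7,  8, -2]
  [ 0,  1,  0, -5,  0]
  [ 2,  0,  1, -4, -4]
λ = -5: alg = 5, geom = 3

Step 1 — factor the characteristic polynomial to read off the algebraic multiplicities:
  χ_A(x) = (x + 5)^5

Step 2 — compute geometric multiplicities via the rank-nullity identity g(λ) = n − rank(A − λI):
  rank(A − (-5)·I) = 2, so dim ker(A − (-5)·I) = n − 2 = 3

Summary:
  λ = -5: algebraic multiplicity = 5, geometric multiplicity = 3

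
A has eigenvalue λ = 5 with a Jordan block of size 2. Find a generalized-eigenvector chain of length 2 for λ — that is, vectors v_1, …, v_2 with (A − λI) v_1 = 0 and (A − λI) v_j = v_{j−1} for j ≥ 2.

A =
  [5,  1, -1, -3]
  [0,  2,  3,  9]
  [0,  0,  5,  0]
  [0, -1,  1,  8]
A Jordan chain for λ = 5 of length 2:
v_1 = (1, -3, 0, -1)ᵀ
v_2 = (0, 1, 0, 0)ᵀ

Let N = A − (5)·I. We want v_2 with N^2 v_2 = 0 but N^1 v_2 ≠ 0; then v_{j-1} := N · v_j for j = 2, …, 2.

Pick v_2 = (0, 1, 0, 0)ᵀ.
Then v_1 = N · v_2 = (1, -3, 0, -1)ᵀ.

Sanity check: (A − (5)·I) v_1 = (0, 0, 0, 0)ᵀ = 0. ✓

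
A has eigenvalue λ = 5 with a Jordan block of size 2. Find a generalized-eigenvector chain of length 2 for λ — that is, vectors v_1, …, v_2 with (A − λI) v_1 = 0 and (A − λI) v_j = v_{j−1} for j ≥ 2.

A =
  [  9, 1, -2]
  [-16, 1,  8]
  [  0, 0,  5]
A Jordan chain for λ = 5 of length 2:
v_1 = (4, -16, 0)ᵀ
v_2 = (1, 0, 0)ᵀ

Let N = A − (5)·I. We want v_2 with N^2 v_2 = 0 but N^1 v_2 ≠ 0; then v_{j-1} := N · v_j for j = 2, …, 2.

Pick v_2 = (1, 0, 0)ᵀ.
Then v_1 = N · v_2 = (4, -16, 0)ᵀ.

Sanity check: (A − (5)·I) v_1 = (0, 0, 0)ᵀ = 0. ✓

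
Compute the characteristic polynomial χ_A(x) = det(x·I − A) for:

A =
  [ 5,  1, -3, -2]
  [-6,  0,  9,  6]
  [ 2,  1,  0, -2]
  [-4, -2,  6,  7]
x^4 - 12*x^3 + 54*x^2 - 108*x + 81

Expanding det(x·I − A) (e.g. by cofactor expansion or by noting that A is similar to its Jordan form J, which has the same characteristic polynomial as A) gives
  χ_A(x) = x^4 - 12*x^3 + 54*x^2 - 108*x + 81
which factors as (x - 3)^4. The eigenvalues (with algebraic multiplicities) are λ = 3 with multiplicity 4.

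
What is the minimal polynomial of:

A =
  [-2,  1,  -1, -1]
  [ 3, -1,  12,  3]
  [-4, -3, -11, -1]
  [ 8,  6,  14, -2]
x^3 + 12*x^2 + 48*x + 64

The characteristic polynomial is χ_A(x) = (x + 4)^4, so the eigenvalues are known. The minimal polynomial is
  m_A(x) = Π_λ (x − λ)^{k_λ}
where k_λ is the size of the *largest* Jordan block for λ (equivalently, the smallest k with (A − λI)^k v = 0 for every generalised eigenvector v of λ).

  λ = -4: largest Jordan block has size 3, contributing (x + 4)^3

So m_A(x) = (x + 4)^3 = x^3 + 12*x^2 + 48*x + 64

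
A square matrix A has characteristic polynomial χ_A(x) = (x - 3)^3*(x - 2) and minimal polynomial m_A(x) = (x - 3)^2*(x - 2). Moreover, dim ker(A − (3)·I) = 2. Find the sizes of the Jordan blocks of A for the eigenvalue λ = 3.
Block sizes for λ = 3: [2, 1]

Step 1 — from the characteristic polynomial, algebraic multiplicity of λ = 3 is 3. From dim ker(A − (3)·I) = 2, there are exactly 2 Jordan blocks for λ = 3.
Step 2 — from the minimal polynomial, the factor (x − 3)^2 tells us the largest block for λ = 3 has size 2.
Step 3 — with total size 3, 2 blocks, and largest block 2, the block sizes (in nonincreasing order) are [2, 1].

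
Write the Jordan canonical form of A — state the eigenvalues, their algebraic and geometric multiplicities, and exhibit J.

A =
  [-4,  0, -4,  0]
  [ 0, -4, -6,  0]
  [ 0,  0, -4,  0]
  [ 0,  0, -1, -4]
J_2(-4) ⊕ J_1(-4) ⊕ J_1(-4)

The characteristic polynomial is
  det(x·I − A) = x^4 + 16*x^3 + 96*x^2 + 256*x + 256 = (x + 4)^4

Eigenvalues and multiplicities (the geometric multiplicity of λ is n − rank(A − λI), which equals the number of Jordan blocks for λ):
  λ = -4: algebraic multiplicity = 4, geometric multiplicity = 3

Determining the block sizes for each eigenvalue:
  λ = -4: 3 blocks summing to 4 forces exactly one block of size 2 and the rest size 1 → block sizes [2, 1, 1]

Assembling the blocks gives a Jordan form
J =
  [-4,  1,  0,  0]
  [ 0, -4,  0,  0]
  [ 0,  0, -4,  0]
  [ 0,  0,  0, -4]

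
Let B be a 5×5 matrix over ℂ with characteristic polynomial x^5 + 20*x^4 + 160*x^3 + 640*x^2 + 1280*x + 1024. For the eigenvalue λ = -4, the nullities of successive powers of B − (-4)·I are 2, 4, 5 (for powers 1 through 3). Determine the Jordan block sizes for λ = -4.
Block sizes for λ = -4: [3, 2]

From the dimensions of kernels of powers, the number of Jordan blocks of size at least j is d_j − d_{j−1} where d_j = dim ker(N^j) (with d_0 = 0). Computing the differences gives [2, 2, 1].
The number of blocks of size exactly k is (#blocks of size ≥ k) − (#blocks of size ≥ k + 1), so the partition is: 1 block(s) of size 2, 1 block(s) of size 3.
In nonincreasing order the block sizes are [3, 2].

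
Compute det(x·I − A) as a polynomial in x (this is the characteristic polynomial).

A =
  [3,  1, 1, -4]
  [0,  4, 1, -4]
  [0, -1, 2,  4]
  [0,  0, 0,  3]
x^4 - 12*x^3 + 54*x^2 - 108*x + 81

Expanding det(x·I − A) (e.g. by cofactor expansion or by noting that A is similar to its Jordan form J, which has the same characteristic polynomial as A) gives
  χ_A(x) = x^4 - 12*x^3 + 54*x^2 - 108*x + 81
which factors as (x - 3)^4. The eigenvalues (with algebraic multiplicities) are λ = 3 with multiplicity 4.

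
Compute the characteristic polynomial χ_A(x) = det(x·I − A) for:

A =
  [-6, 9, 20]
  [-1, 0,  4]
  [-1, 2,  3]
x^3 + 3*x^2 + 3*x + 1

Expanding det(x·I − A) (e.g. by cofactor expansion or by noting that A is similar to its Jordan form J, which has the same characteristic polynomial as A) gives
  χ_A(x) = x^3 + 3*x^2 + 3*x + 1
which factors as (x + 1)^3. The eigenvalues (with algebraic multiplicities) are λ = -1 with multiplicity 3.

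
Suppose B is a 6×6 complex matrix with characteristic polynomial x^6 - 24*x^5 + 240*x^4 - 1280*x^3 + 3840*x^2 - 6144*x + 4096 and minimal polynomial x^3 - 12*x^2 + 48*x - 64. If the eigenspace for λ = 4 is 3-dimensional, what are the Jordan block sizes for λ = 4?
Block sizes for λ = 4: [3, 2, 1]

Step 1 — from the characteristic polynomial, algebraic multiplicity of λ = 4 is 6. From dim ker(B − (4)·I) = 3, there are exactly 3 Jordan blocks for λ = 4.
Step 2 — from the minimal polynomial, the factor (x − 4)^3 tells us the largest block for λ = 4 has size 3.
Step 3 — with total size 6, 3 blocks, and largest block 3, the block sizes (in nonincreasing order) are [3, 2, 1].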